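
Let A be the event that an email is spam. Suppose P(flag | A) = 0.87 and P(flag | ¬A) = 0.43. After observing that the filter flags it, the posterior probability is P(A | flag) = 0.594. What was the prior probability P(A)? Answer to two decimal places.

P(A) = 0.42

Bayes' rule in odds form gives O(A|E) = O(A)·[P(E|A)/P(E|¬A)], hence O(A) = O(A|E)/LR.
Posterior odds = 0.594/(1−0.594) = 1.4631. LR = 0.87/0.43 = 2.0233.
Prior odds = 1.4631/2.0233 = 0.7231, so P(A) = 0.7231/(1+0.7231) ≈ 0.42.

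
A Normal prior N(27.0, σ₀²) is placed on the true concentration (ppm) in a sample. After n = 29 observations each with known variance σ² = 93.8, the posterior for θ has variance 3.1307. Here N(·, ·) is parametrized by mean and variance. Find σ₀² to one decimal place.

σ₀² = 97.6

Posterior precision equals prior precision plus data precision: 1/σ_n² = 1/σ₀² + n/σ².
So 1/σ₀² = 1/3.1307 − 29/93.8 = 0.319417 − 0.309168 = 0.010249.
Hence σ₀² = 1/0.010249 ≈ 97.6.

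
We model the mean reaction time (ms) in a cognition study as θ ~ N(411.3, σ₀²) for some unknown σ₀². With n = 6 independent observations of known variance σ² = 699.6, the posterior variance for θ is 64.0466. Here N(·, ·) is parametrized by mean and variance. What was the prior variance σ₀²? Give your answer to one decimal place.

Posterior precision equals prior precision plus data precision: 1/σ_n² = 1/σ₀² + n/σ².
So 1/σ₀² = 1/64.0466 − 6/699.6 = 0.015614 − 0.008576 = 0.007038.
Hence σ₀² = 1/0.007038 ≈ 142.1.

σ₀² = 142.1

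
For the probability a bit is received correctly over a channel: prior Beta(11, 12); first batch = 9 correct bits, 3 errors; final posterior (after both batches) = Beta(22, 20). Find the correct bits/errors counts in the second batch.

Because Beta–binomial updating is additive in the counts, the combined data contributed (α_post−α_prior, β_post−β_prior) successes and failures.
Total across both batches: 22−11=11 correct bits, 20−12=8 errors.
Subtract the first batch: 11−9=2 correct bits and 8−3=5 errors.

2 correct bits and 5 errors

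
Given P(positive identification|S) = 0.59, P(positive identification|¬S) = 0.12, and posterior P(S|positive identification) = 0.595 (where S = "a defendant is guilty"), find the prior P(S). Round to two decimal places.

P(S) = 0.23

In odds form, posterior odds = prior odds × likelihood ratio, so prior odds = posterior odds ÷ LR.
Posterior odds = 0.595/(1−0.595) = 1.4691. LR = 0.59/0.12 = 4.9167.
Prior odds = 1.4691/4.9167 = 0.2988, so P(S) = 0.2988/(1+0.2988) ≈ 0.23.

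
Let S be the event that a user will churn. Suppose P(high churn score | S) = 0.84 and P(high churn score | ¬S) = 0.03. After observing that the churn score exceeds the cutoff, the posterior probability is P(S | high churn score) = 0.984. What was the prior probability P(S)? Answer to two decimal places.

P(S) = 0.69

In odds form, posterior odds = prior odds × likelihood ratio, so prior odds = posterior odds ÷ LR.
Posterior odds = 0.984/(1−0.984) = 61.5000. LR = 0.84/0.03 = 28.0000.
Prior odds = 61.5000/28.0000 = 2.1964, so P(S) = 2.1964/(1+2.1964) ≈ 0.69.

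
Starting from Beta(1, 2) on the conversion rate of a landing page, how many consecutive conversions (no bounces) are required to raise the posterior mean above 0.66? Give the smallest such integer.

After k conversions and 0 bounces the posterior is Beta(1+k, 2), with mean (1+k)/(1+2+k).
Set (1+k)/(3+k) > 0.66 and solve: k > (0.66·3 − 1)/(1 − 0.66) = 2.882.
The smallest integer exceeding 2.882 is 3.

k = 3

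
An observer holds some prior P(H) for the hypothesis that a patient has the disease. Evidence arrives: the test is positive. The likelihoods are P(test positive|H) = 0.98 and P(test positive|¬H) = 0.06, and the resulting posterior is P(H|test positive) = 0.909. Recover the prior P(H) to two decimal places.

P(H) = 0.38

Bayes' rule in odds form gives O(H|E) = O(H)·[P(E|H)/P(E|¬H)], hence O(H) = O(H|E)/LR.
Posterior odds = 0.909/(1−0.909) = 9.9890. LR = 0.98/0.06 = 16.3333.
Prior odds = 9.9890/16.3333 = 0.6116, so P(H) = 0.6116/(1+0.6116) ≈ 0.38.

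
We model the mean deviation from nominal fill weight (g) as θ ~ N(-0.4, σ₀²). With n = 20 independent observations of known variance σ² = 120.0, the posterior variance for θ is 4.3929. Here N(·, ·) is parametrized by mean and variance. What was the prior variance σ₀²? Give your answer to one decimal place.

σ₀² = 16.4

For the Normal–Normal model with known σ², precisions add: τ_n = τ₀ + n/σ².
So 1/σ₀² = 1/4.3929 − 20/120.0 = 0.227640 − 0.166667 = 0.060973.
Hence σ₀² = 1/0.060973 ≈ 16.4.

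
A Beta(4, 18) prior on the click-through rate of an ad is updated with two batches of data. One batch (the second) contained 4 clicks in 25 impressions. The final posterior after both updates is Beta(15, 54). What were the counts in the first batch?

Because Beta–binomial updating is additive in the counts, the combined data contributed (α_post−α_prior, β_post−β_prior) successes and failures.
Total across both batches: 15−4=11 clicks, 54−18=36 non-clicks.
Subtract the second batch: 11−4=7 clicks and 36−21=15 non-clicks.

7 clicks and 15 non-clicks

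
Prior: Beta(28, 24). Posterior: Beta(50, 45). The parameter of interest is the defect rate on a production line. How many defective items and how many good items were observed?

A Beta(α, β) prior with s successes and f failures in binomial data gives a Beta(α+s, β+f) posterior.
So s = 50 − 28 = 22 and f = 45 − 24 = 21.

22 defective items and 21 good items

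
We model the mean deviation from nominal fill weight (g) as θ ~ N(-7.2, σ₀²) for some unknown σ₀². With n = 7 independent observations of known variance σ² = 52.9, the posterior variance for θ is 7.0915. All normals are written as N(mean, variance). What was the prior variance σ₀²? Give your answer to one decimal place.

σ₀² = 115.1

Posterior precision equals prior precision plus data precision: 1/σ_n² = 1/σ₀² + n/σ².
So 1/σ₀² = 1/7.0915 − 7/52.9 = 0.141014 − 0.132325 = 0.008689.
Hence σ₀² = 1/0.008689 ≈ 115.1.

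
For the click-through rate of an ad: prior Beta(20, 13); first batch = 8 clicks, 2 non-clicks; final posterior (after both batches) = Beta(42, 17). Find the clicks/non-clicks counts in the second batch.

Because Beta–binomial updating is additive in the counts, the combined data contributed (α_post−α_prior, β_post−β_prior) successes and failures.
Total across both batches: 42−20=22 clicks, 17−13=4 non-clicks.
Subtract the first batch: 22−8=14 clicks and 4−2=2 non-clicks.

14 clicks and 2 non-clicks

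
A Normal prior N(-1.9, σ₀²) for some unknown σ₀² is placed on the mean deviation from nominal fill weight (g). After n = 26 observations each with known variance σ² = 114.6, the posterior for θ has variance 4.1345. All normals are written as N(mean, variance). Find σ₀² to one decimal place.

Posterior precision equals prior precision plus data precision: 1/σ_n² = 1/σ₀² + n/σ².
So 1/σ₀² = 1/4.1345 − 26/114.6 = 0.241867 − 0.226876 = 0.014991.
Hence σ₀² = 1/0.014991 ≈ 66.7.

σ₀² = 66.7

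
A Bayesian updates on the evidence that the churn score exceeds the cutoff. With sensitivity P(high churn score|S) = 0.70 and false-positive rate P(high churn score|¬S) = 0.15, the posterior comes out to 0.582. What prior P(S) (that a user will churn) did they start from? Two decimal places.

P(S) = 0.23

Bayes' rule in odds form gives O(S|E) = O(S)·[P(E|S)/P(E|¬S)], hence O(S) = O(S|E)/LR.
Posterior odds = 0.582/(1−0.582) = 1.3923. LR = 0.70/0.15 = 4.6667.
Prior odds = 1.3923/4.6667 = 0.2983, so P(S) = 0.2983/(1+0.2983) ≈ 0.23.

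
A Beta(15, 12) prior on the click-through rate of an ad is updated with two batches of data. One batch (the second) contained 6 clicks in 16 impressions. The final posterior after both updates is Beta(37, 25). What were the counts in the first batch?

Sequential conjugate updates are equivalent to a single update on the pooled data, so total successes = posterior α − prior α and total failures = posterior β − prior β.
Total across both batches: 37−15=22 clicks, 25−12=13 non-clicks.
Subtract the second batch: 22−6=16 clicks and 13−10=3 non-clicks.

16 clicks and 3 non-clicks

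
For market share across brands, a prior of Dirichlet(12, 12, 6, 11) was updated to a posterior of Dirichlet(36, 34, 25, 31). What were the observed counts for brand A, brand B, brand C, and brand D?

counts (24, 22, 19, 20)

For a Dirichlet(α) prior with multinomial counts c, the posterior is Dirichlet(α + c) componentwise.
Counts are posterior − prior componentwise: 36−12=24, 34−12=22, 25−6=19, 31−11=20.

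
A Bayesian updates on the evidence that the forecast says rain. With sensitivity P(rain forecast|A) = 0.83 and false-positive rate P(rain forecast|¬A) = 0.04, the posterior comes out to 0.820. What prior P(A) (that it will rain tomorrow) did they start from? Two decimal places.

Bayes' rule in odds form gives O(A|E) = O(A)·[P(E|A)/P(E|¬A)], hence O(A) = O(A|E)/LR.
Posterior odds = 0.820/(1−0.820) = 4.5556. LR = 0.83/0.04 = 20.7500.
Prior odds = 4.5556/20.7500 = 0.2195, so P(A) = 0.2195/(1+0.2195) ≈ 0.18.

P(A) = 0.18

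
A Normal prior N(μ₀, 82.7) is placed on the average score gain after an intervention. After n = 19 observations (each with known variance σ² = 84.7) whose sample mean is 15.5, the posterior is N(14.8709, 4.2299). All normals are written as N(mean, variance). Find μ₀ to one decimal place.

The posterior mean is a precision-weighted average: μ_n = (τ₀μ₀ + τ_data·x̄)/(τ₀+τ_data), with τ₀=1/σ₀² and τ_data=n/σ².
Here τ₀ = 1/82.7 = 0.012092 and τ_data = 19/84.7 = 0.224321, so τ_n = 0.236413.
Rearranging for μ₀: μ₀ = (μ_n·τ_n − τ_data·x̄)/τ₀ = (14.8709·0.236413 − 0.224321·15.5) / 0.012092 = 0.038699/0.012092 ≈ 3.2.

μ₀ = 3.2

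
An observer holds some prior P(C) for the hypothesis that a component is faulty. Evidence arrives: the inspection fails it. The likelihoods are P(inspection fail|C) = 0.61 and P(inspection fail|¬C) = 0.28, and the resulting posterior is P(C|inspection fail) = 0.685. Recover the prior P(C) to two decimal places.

Bayes' rule in odds form gives O(C|E) = O(C)·[P(E|C)/P(E|¬C)], hence O(C) = O(C|E)/LR.
Posterior odds = 0.685/(1−0.685) = 2.1746. LR = 0.61/0.28 = 2.1786.
Prior odds = 2.1746/2.1786 = 0.9982, so P(C) = 0.9982/(1+0.9982) ≈ 0.50.

P(C) = 0.50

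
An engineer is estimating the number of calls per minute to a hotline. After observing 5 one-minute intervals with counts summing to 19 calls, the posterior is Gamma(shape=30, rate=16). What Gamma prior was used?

Gamma–Poisson conjugacy: posterior shape = α + Σxᵢ, posterior rate = β + n.
So α = 30 − 19 = 11 and β = 16 − 5 = 11.

Gamma(shape=11, rate=11)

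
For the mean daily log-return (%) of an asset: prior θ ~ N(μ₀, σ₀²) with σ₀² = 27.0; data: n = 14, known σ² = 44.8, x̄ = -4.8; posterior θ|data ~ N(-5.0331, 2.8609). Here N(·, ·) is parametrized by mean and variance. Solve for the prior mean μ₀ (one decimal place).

μ₀ = -7.0

The posterior mean is a precision-weighted average: μ_n = (τ₀μ₀ + τ_data·x̄)/(τ₀+τ_data), with τ₀=1/σ₀² and τ_data=n/σ².
Here τ₀ = 1/27.0 = 0.037037 and τ_data = 14/44.8 = 0.312500, so τ_n = 0.349537.
Rearranging for μ₀: μ₀ = (μ_n·τ_n − τ_data·x̄)/τ₀ = (-5.0331·0.349537 − 0.312500·-4.8) / 0.037037 = -0.259255/0.037037 ≈ -7.0.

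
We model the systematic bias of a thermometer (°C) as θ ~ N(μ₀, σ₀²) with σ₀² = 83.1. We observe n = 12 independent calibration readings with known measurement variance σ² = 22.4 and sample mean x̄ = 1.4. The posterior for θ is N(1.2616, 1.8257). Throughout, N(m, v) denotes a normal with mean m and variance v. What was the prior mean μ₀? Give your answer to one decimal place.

μ₀ = -4.9

With known observation variance, the Normal–Normal posterior has precision τ_n = τ₀ + n/σ² and mean μ_n = (τ₀μ₀ + (n/σ²)x̄)/τ_n.
Here τ₀ = 1/83.1 = 0.012034 and τ_data = 12/22.4 = 0.535714, so τ_n = 0.547748.
Rearranging for μ₀: μ₀ = (μ_n·τ_n − τ_data·x̄)/τ₀ = (1.2616·0.547748 − 0.535714·1.4) / 0.012034 = -0.058961/0.012034 ≈ -4.9.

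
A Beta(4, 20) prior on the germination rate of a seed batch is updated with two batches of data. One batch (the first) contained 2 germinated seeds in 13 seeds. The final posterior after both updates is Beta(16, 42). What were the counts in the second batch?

Sequential conjugate updates are equivalent to a single update on the pooled data, so total successes = posterior α − prior α and total failures = posterior β − prior β.
Total across both batches: 16−4=12 germinated seeds, 42−20=22 non-germinating seeds.
Subtract the first batch: 12−2=10 germinated seeds and 22−11=11 non-germinating seeds.

10 germinated seeds and 11 non-germinating seeds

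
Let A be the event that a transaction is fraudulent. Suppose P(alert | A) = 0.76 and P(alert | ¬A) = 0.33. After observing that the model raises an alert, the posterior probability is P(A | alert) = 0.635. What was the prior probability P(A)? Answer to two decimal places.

In odds form, posterior odds = prior odds × likelihood ratio, so prior odds = posterior odds ÷ LR.
Posterior odds = 0.635/(1−0.635) = 1.7397. LR = 0.76/0.33 = 2.3030.
Prior odds = 1.7397/2.3030 = 0.7554, so P(A) = 0.7554/(1+0.7554) ≈ 0.43.

P(A) = 0.43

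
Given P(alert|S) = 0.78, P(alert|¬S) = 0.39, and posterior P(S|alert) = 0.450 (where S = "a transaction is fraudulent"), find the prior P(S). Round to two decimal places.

P(S) = 0.29

Bayes' rule in odds form gives O(S|E) = O(S)·[P(E|S)/P(E|¬S)], hence O(S) = O(S|E)/LR.
Posterior odds = 0.450/(1−0.450) = 0.8182. LR = 0.78/0.39 = 2.0000.
Prior odds = 0.8182/2.0000 = 0.4091, so P(S) = 0.4091/(1+0.4091) ≈ 0.29.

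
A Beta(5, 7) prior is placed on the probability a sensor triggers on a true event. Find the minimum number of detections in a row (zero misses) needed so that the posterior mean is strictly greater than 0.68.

k = 10

After k detections and 0 misses the posterior is Beta(5+k, 7), with mean (5+k)/(5+7+k).
Set (5+k)/(12+k) > 0.68 and solve: k > (0.68·12 − 5)/(1 − 0.68) = 9.875.
The smallest integer exceeding 9.875 is 10.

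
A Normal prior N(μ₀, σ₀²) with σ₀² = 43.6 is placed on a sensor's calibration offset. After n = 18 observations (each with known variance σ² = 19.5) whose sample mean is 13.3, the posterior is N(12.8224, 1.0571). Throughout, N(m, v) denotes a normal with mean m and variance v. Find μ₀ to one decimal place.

μ₀ = -6.4

The posterior mean is a precision-weighted average: μ_n = (τ₀μ₀ + τ_data·x̄)/(τ₀+τ_data), with τ₀=1/σ₀² and τ_data=n/σ².
Here τ₀ = 1/43.6 = 0.022936 and τ_data = 18/19.5 = 0.923077, so τ_n = 0.946013.
Rearranging for μ₀: μ₀ = (μ_n·τ_n − τ_data·x̄)/τ₀ = (12.8224·0.946013 − 0.923077·13.3) / 0.022936 = -0.146767/0.022936 ≈ -6.4.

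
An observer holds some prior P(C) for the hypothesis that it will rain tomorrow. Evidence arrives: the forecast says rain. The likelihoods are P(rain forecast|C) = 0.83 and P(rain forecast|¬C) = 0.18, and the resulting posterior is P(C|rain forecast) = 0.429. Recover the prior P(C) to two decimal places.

In odds form, posterior odds = prior odds × likelihood ratio, so prior odds = posterior odds ÷ LR.
Posterior odds = 0.429/(1−0.429) = 0.7513. LR = 0.83/0.18 = 4.6111.
Prior odds = 0.7513/4.6111 = 0.1629, so P(C) = 0.1629/(1+0.1629) ≈ 0.14.

P(C) = 0.14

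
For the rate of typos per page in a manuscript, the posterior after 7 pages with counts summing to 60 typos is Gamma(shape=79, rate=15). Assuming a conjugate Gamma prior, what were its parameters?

Gamma(shape=19, rate=8)

A Gamma(α, β) prior (rate parametrization) on a Poisson rate with n observations summing to S gives posterior Gamma(α+S, β+n).
So α = 79 − 60 = 19 and β = 15 − 7 = 8.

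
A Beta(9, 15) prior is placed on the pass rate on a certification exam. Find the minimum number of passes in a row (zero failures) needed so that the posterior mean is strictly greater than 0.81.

k = 55

After k passes and 0 failures the posterior is Beta(9+k, 15), with mean (9+k)/(9+15+k).
Set (9+k)/(24+k) > 0.81 and solve: k > (0.81·24 − 9)/(1 − 0.81) = 54.947.
The smallest integer exceeding 54.947 is 55, and checking k=55: (64)/(79) = 0.8101 > 0.81.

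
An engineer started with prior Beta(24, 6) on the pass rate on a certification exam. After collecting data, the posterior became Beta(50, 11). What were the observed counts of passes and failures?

26 passes and 5 failures

Beta is conjugate to the binomial likelihood: posterior = Beta(a+s, b+f).
Match parameters: s=50−24=26, f=11−6=5.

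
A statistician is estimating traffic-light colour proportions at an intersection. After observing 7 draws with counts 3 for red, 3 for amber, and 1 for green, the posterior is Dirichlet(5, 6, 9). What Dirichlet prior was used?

Dirichlet(2, 3, 8)

For a Dirichlet(α) prior with multinomial counts c, the posterior is Dirichlet(α + c) componentwise.
Subtract each count from the matching posterior parameter: 5−3=2, 6−3=3, 9−1=8.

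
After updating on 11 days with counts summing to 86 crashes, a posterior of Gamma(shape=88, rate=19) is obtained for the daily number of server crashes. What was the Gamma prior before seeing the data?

Gamma(shape=2, rate=8)

Gamma–Poisson conjugacy: posterior shape = α + Σxᵢ, posterior rate = β + n.
So α = 88 − 86 = 2 and β = 19 − 11 = 8.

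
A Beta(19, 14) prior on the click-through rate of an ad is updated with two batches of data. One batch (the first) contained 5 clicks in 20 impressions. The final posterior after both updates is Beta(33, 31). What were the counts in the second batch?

Sequential conjugate updates are equivalent to a single update on the pooled data, so total successes = posterior α − prior α and total failures = posterior β − prior β.
Total across both batches: 33−19=14 clicks, 31−14=17 non-clicks.
Subtract the first batch: 14−5=9 clicks and 17−15=2 non-clicks.

9 clicks and 2 non-clicks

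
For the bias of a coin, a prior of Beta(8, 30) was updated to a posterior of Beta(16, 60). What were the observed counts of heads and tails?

8 heads and 30 tails

Under Beta–binomial conjugacy the posterior parameters are (α+s, β+f).
So s = 16 − 8 = 8 and f = 60 − 30 = 30.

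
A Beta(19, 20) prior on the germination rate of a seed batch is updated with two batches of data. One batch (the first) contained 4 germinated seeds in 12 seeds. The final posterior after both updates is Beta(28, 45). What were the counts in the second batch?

Because Beta–binomial updating is additive in the counts, the combined data contributed (α_post−α_prior, β_post−β_prior) successes and failures.
Total across both batches: 28−19=9 germinated seeds, 45−20=25 non-germinating seeds.
Subtract the first batch: 9−4=5 germinated seeds and 25−8=17 non-germinating seeds.

5 germinated seeds and 17 non-germinating seeds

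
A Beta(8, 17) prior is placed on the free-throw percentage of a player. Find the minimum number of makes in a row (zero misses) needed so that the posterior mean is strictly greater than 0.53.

k = 12

After k makes and 0 misses the posterior is Beta(8+k, 17), with mean (8+k)/(8+17+k).
Set (8+k)/(25+k) > 0.53 and solve: k > (0.53·25 − 8)/(1 − 0.53) = 11.170.
The smallest integer exceeding 11.170 is 12.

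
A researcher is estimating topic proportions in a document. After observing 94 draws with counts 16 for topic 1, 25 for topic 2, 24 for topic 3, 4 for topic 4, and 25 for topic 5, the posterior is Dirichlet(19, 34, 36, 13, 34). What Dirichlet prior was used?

For a Dirichlet(α) prior with multinomial counts c, the posterior is Dirichlet(α + c) componentwise.
Subtract each count from the matching posterior parameter: 19−16=3, 34−25=9, 36−24=12, 13−4=9, 34−25=9.

Dirichlet(3, 9, 12, 9, 9)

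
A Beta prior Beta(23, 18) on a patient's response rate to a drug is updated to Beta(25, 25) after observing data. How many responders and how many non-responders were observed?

2 responders and 7 non-responders

Under Beta–binomial conjugacy the posterior parameters are (a+s, b+f).
So s = 25 − 23 = 2 and f = 25 − 18 = 7.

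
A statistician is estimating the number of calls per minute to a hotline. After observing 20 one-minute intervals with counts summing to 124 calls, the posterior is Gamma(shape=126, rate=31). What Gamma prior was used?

A Gamma(α, β) prior (rate parametrization) on a Poisson rate with n observations summing to S gives posterior Gamma(α+S, β+n).
So α = 126 − 124 = 2 and β = 31 − 20 = 11.

Gamma(shape=2, rate=11)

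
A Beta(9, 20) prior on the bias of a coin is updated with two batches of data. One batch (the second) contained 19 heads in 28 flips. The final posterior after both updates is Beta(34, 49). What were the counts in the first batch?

Sequential conjugate updates are equivalent to a single update on the pooled data, so total successes = posterior α − prior α and total failures = posterior β − prior β.
Total across both batches: 34−9=25 heads, 49−20=29 tails.
Subtract the second batch: 25−19=6 heads and 29−9=20 tails.

6 heads and 20 tails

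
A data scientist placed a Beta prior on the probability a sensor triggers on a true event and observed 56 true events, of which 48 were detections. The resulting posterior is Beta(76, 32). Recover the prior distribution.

Beta(28, 24)

Under Beta–binomial conjugacy the posterior parameters are (a+s, b+f).
Subtract the data counts: 76−48=28, 32−8=24.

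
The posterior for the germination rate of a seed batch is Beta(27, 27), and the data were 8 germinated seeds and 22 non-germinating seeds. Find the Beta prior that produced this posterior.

Under Beta–binomial conjugacy the posterior parameters are (α+s, β+f).
So α = 27 − 8 = 19 and β = 27 − 22 = 5.

Beta(19, 5)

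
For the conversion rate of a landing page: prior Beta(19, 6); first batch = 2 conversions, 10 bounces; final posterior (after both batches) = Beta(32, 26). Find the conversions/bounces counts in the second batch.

11 conversions and 10 bounces

Because Beta–binomial updating is additive in the counts, the combined data contributed (α_post−α_prior, β_post−β_prior) successes and failures.
Total across both batches: 32−19=13 conversions, 26−6=20 bounces.
Subtract the first batch: 13−2=11 conversions and 20−10=10 bounces.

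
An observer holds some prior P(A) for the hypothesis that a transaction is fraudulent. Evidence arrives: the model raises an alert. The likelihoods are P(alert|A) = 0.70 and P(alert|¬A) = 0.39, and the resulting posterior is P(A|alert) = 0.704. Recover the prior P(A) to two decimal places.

P(A) = 0.57

In odds form, posterior odds = prior odds × likelihood ratio, so prior odds = posterior odds ÷ LR.
Posterior odds = 0.704/(1−0.704) = 2.3784. LR = 0.70/0.39 = 1.7949.
Prior odds = 2.3784/1.7949 = 1.3251, so P(A) = 1.3251/(1+1.3251) ≈ 0.57.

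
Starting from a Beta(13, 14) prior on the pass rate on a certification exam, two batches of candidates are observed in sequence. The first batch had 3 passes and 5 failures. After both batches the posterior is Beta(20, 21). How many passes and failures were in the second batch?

Sequential conjugate updates are equivalent to a single update on the pooled data, so total successes = posterior α − prior α and total failures = posterior β − prior β.
Total across both batches: 20−13=7 passes, 21−14=7 failures.
Subtract the first batch: 7−3=4 passes and 7−5=2 failures.

4 passes and 2 failures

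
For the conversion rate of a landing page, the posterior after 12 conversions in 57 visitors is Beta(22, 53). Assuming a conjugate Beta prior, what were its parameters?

Beta is conjugate to the binomial likelihood: posterior = Beta(a+s, b+f).
So a = 22 − 12 = 10 and b = 53 − 45 = 8.

Beta(10, 8)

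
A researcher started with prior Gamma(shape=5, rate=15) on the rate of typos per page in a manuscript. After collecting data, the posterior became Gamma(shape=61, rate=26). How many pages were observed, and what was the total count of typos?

A Gamma(α, β) prior (rate parametrization) on a Poisson rate with n observations summing to S gives posterior Gamma(α+S, β+n).
Matching: Σxᵢ = 61 − 5 = 56 and n = 26 − 15 = 11.

n = 11 pages with total 56 typos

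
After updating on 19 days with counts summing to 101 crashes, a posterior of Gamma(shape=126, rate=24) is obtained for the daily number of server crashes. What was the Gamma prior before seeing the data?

Gamma(shape=25, rate=5)

Gamma–Poisson conjugacy: posterior shape = α + Σxᵢ, posterior rate = β + n.
So α = 126 − 101 = 25 and β = 24 − 19 = 5.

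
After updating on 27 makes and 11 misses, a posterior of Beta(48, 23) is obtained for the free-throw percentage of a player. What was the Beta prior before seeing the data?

A Beta(α, β) prior with s successes and f failures in binomial data gives a Beta(α+s, β+f) posterior.
Subtract the data counts: 48−27=21, 23−11=12.

Beta(21, 12)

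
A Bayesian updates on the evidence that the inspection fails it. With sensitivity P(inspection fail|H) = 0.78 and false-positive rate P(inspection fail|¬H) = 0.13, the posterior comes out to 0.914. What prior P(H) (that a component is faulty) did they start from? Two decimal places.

P(H) = 0.64

Bayes' rule in odds form gives O(H|E) = O(H)·[P(E|H)/P(E|¬H)], hence O(H) = O(H|E)/LR.
Posterior odds = 0.914/(1−0.914) = 10.6279. LR = 0.78/0.13 = 6.0000.
Prior odds = 10.6279/6.0000 = 1.7713, so P(H) = 1.7713/(1+1.7713) ≈ 0.64.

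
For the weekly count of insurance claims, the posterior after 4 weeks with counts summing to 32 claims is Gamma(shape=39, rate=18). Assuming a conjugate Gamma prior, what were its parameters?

A Gamma(α, β) prior (rate parametrization) on a Poisson rate with n observations summing to S gives posterior Gamma(α+S, β+n).
So α = 39 − 32 = 7 and β = 18 − 4 = 14.

Gamma(shape=7, rate=14)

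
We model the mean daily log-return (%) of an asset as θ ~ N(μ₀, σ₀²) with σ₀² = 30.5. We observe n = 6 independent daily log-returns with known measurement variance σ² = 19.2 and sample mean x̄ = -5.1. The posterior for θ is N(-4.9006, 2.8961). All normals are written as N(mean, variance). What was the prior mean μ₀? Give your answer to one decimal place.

μ₀ = -3.0

The posterior mean is a precision-weighted average: μ_n = (τ₀μ₀ + τ_data·x̄)/(τ₀+τ_data), with τ₀=1/σ₀² and τ_data=n/σ².
Here τ₀ = 1/30.5 = 0.032787 and τ_data = 6/19.2 = 0.312500, so τ_n = 0.345287.
Rearranging for μ₀: μ₀ = (μ_n·τ_n − τ_data·x̄)/τ₀ = (-4.9006·0.345287 − 0.312500·-5.1) / 0.032787 = -0.098363/0.032787 ≈ -3.0.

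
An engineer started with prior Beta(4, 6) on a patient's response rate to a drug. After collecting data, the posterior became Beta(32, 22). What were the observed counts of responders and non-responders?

A Beta(a, b) prior with s successes and f failures in binomial data gives a Beta(a+s, b+f) posterior.
Match parameters: s=32−4=28, f=22−6=16.

28 responders and 16 non-responders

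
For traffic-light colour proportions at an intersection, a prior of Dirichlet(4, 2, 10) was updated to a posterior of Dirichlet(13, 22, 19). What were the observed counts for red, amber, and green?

For a Dirichlet(α) prior with multinomial counts c, the posterior is Dirichlet(α + c) componentwise.
Counts are posterior − prior componentwise: 13−4=9, 22−2=20, 19−10=9.

counts (9, 20, 9)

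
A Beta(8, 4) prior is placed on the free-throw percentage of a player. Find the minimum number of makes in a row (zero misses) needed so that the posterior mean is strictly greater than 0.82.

k = 11

After k makes and 0 misses the posterior is Beta(8+k, 4), with mean (8+k)/(8+4+k).
Set (8+k)/(12+k) > 0.82 and solve: k > (0.82·12 − 8)/(1 − 0.82) = 10.222.
The smallest integer exceeding 10.222 is 11.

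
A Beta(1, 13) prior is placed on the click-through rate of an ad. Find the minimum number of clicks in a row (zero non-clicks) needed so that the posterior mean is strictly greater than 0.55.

After k clicks and 0 non-clicks the posterior is Beta(1+k, 13), with mean (1+k)/(1+13+k).
Set (1+k)/(14+k) > 0.55 and solve: k > (0.55·14 − 1)/(1 − 0.55) = 14.889.
The smallest integer exceeding 14.889 is 15.

k = 15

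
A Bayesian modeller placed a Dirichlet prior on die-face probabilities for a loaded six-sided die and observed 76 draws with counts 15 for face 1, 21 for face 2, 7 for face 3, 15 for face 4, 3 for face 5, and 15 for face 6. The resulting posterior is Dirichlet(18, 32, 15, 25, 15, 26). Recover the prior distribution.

Dirichlet(3, 11, 8, 10, 12, 11)

For a Dirichlet(α) prior with multinomial counts c, the posterior is Dirichlet(α + c) componentwise.
Subtract each count from the matching posterior parameter: 18−15=3, 32−21=11, 15−7=8, 25−15=10, 15−3=12, 26−15=11.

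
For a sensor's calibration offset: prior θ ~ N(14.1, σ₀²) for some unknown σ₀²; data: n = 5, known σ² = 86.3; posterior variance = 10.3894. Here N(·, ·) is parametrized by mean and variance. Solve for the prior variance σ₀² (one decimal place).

Posterior precision equals prior precision plus data precision: 1/σ_n² = 1/σ₀² + n/σ².
So 1/σ₀² = 1/10.3894 − 5/86.3 = 0.096252 − 0.057937 = 0.038315.
Hence σ₀² = 1/0.038315 ≈ 26.1.

σ₀² = 26.1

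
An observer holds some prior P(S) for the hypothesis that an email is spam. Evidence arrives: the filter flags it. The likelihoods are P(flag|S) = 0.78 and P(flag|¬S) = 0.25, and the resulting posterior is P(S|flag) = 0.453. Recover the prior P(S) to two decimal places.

P(S) = 0.21

Bayes' rule in odds form gives O(S|E) = O(S)·[P(E|S)/P(E|¬S)], hence O(S) = O(S|E)/LR.
Posterior odds = 0.453/(1−0.453) = 0.8282. LR = 0.78/0.25 = 3.1200.
Prior odds = 0.8282/3.1200 = 0.2654, so P(S) = 0.2654/(1+0.2654) ≈ 0.21.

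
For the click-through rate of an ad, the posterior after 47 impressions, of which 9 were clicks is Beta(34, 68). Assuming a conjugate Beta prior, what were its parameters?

Beta(25, 30)

A Beta(α, β) prior with s successes and f failures in binomial data gives a Beta(α+s, β+f) posterior.
Subtract the data counts: 34−9=25, 68−38=30.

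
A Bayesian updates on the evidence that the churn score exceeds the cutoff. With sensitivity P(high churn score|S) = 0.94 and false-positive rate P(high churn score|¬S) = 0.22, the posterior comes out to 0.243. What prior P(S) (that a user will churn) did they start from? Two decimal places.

P(S) = 0.07

Bayes' rule in odds form gives O(S|E) = O(S)·[P(E|S)/P(E|¬S)], hence O(S) = O(S|E)/LR.
Posterior odds = 0.243/(1−0.243) = 0.3210. LR = 0.94/0.22 = 4.2727.
Prior odds = 0.3210/4.2727 = 0.0751, so P(S) = 0.0751/(1+0.0751) ≈ 0.07.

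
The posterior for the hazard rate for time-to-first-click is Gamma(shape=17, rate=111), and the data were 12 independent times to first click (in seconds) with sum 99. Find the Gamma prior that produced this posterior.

For an exponential likelihood with a Gamma(α, β) prior on the rate, n observations with total T give posterior Gamma(α+n, β+T).
So α = 17 − 12 = 5 and β = 111 − 99 = 12.

Gamma(shape=5, rate=12)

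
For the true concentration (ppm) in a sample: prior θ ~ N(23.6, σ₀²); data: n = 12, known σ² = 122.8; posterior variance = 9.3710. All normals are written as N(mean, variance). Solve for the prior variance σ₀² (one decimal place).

σ₀² = 111.2

For the Normal–Normal model with known σ², precisions add: τ_n = τ₀ + n/σ².
So 1/σ₀² = 1/9.3710 − 12/122.8 = 0.106712 − 0.097720 = 0.008992.
Hence σ₀² = 1/0.008992 ≈ 111.2.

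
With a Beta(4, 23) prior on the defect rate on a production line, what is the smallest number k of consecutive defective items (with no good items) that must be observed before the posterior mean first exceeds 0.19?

k = 2

After k defective items and 0 good items the posterior is Beta(4+k, 23), with mean (4+k)/(4+23+k).
Set (4+k)/(27+k) > 0.19 and solve: k > (0.19·27 − 4)/(1 − 0.19) = 1.395.
The smallest integer exceeding 1.395 is 2.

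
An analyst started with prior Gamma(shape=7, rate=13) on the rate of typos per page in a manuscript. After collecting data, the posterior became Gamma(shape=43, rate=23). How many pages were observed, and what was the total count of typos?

n = 10 pages with total 36 typos

Gamma–Poisson conjugacy: posterior shape = α + Σxᵢ, posterior rate = β + n.
Matching: Σxᵢ = 43 − 7 = 36 and n = 23 − 13 = 10.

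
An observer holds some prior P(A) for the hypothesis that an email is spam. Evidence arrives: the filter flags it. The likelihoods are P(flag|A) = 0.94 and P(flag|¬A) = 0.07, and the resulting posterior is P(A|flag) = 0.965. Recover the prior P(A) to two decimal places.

In odds form, posterior odds = prior odds × likelihood ratio, so prior odds = posterior odds ÷ LR.
Posterior odds = 0.965/(1−0.965) = 27.5714. LR = 0.94/0.07 = 13.4286.
Prior odds = 27.5714/13.4286 = 2.0532, so P(A) = 2.0532/(1+2.0532) ≈ 0.67.

P(A) = 0.67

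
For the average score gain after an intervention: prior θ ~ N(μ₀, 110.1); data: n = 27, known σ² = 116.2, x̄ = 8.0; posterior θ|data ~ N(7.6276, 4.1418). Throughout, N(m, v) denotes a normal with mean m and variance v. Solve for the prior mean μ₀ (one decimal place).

The posterior mean is a precision-weighted average: μ_n = (τ₀μ₀ + τ_data·x̄)/(τ₀+τ_data), with τ₀=1/σ₀² and τ_data=n/σ².
Here τ₀ = 1/110.1 = 0.009083 and τ_data = 27/116.2 = 0.232358, so τ_n = 0.241441.
Rearranging for μ₀: μ₀ = (μ_n·τ_n − τ_data·x̄)/τ₀ = (7.6276·0.241441 − 0.232358·8.0) / 0.009083 = -0.017249/0.009083 ≈ -1.9.

μ₀ = -1.9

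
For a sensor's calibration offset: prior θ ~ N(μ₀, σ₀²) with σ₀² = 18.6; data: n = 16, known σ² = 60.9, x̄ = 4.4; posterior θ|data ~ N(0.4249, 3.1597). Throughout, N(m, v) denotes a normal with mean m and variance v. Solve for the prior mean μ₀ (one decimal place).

The posterior mean is a precision-weighted average: μ_n = (τ₀μ₀ + τ_data·x̄)/(τ₀+τ_data), with τ₀=1/σ₀² and τ_data=n/σ².
Here τ₀ = 1/18.6 = 0.053763 and τ_data = 16/60.9 = 0.262726, so τ_n = 0.316489.
Rearranging for μ₀: μ₀ = (μ_n·τ_n − τ_data·x̄)/τ₀ = (0.4249·0.316489 − 0.262726·4.4) / 0.053763 = -1.021518/0.053763 ≈ -19.0.

μ₀ = -19.0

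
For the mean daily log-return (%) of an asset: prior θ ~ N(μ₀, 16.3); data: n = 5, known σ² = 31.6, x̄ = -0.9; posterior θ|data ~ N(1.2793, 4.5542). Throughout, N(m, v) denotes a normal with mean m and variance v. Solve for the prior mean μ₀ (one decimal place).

With known observation variance, the Normal–Normal posterior has precision τ_n = τ₀ + n/σ² and mean μ_n = (τ₀μ₀ + (n/σ²)x̄)/τ_n.
Here τ₀ = 1/16.3 = 0.061350 and τ_data = 5/31.6 = 0.158228, so τ_n = 0.219578.
Rearranging for μ₀: μ₀ = (μ_n·τ_n − τ_data·x̄)/τ₀ = (1.2793·0.219578 − 0.158228·-0.9) / 0.061350 = 0.423311/0.061350 ≈ 6.9.

μ₀ = 6.9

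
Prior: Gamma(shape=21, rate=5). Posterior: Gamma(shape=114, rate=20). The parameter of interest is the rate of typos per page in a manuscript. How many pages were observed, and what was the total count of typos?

A Gamma(α, β) prior (rate parametrization) on a Poisson rate with n observations summing to S gives posterior Gamma(α+S, β+n).
Matching: Σxᵢ = 114 − 21 = 93 and n = 20 − 5 = 15.

n = 15 pages with total 93 typos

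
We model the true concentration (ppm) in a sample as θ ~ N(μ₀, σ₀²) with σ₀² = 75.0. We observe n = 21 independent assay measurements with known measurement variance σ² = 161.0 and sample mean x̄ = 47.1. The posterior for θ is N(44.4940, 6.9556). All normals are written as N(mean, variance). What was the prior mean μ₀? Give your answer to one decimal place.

With known observation variance, the Normal–Normal posterior has precision τ_n = τ₀ + n/σ² and mean μ_n = (τ₀μ₀ + (n/σ²)x̄)/τ_n.
Here τ₀ = 1/75.0 = 0.013333 and τ_data = 21/161.0 = 0.130435, so τ_n = 0.143768.
Rearranging for μ₀: μ₀ = (μ_n·τ_n − τ_data·x̄)/τ₀ = (44.4940·0.143768 − 0.130435·47.1) / 0.013333 = 0.253325/0.013333 ≈ 19.0.

μ₀ = 19.0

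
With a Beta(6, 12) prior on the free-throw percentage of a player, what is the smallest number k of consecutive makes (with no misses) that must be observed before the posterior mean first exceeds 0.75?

After k makes and 0 misses the posterior is Beta(6+k, 12), with mean (6+k)/(6+12+k).
Set (6+k)/(18+k) > 0.75 and solve: k > (0.75·18 − 6)/(1 − 0.75) = 30.000.
The smallest integer exceeding 30.000 is 31, and checking k=31: (37)/(49) = 0.7551 > 0.75.

k = 31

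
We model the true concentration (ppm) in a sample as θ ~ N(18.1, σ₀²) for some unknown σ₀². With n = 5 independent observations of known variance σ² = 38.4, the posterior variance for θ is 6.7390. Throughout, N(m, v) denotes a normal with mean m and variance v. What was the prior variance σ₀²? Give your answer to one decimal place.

For the Normal–Normal model with known σ², precisions add: τ_n = τ₀ + n/σ².
So 1/σ₀² = 1/6.7390 − 5/38.4 = 0.148390 − 0.130208 = 0.018182.
Hence σ₀² = 1/0.018182 ≈ 55.0.

σ₀² = 55.0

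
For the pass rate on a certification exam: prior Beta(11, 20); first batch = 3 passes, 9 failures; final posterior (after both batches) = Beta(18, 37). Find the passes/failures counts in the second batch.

Because Beta–binomial updating is additive in the counts, the combined data contributed (α_post−α_prior, β_post−β_prior) successes and failures.
Total across both batches: 18−11=7 passes, 37−20=17 failures.
Subtract the first batch: 7−3=4 passes and 17−9=8 failures.

4 passes and 8 failures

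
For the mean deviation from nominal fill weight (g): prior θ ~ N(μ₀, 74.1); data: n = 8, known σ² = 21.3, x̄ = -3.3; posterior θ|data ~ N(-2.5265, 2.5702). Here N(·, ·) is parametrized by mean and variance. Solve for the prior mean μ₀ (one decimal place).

The posterior mean is a precision-weighted average: μ_n = (τ₀μ₀ + τ_data·x̄)/(τ₀+τ_data), with τ₀=1/σ₀² and τ_data=n/σ².
Here τ₀ = 1/74.1 = 0.013495 and τ_data = 8/21.3 = 0.375587, so τ_n = 0.389082.
Rearranging for μ₀: μ₀ = (μ_n·τ_n − τ_data·x̄)/τ₀ = (-2.5265·0.389082 − 0.375587·-3.3) / 0.013495 = 0.256421/0.013495 ≈ 19.0.

μ₀ = 19.0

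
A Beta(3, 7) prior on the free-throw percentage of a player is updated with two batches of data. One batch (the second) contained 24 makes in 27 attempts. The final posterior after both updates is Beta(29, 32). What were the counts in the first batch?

Because Beta–binomial updating is additive in the counts, the combined data contributed (α_post−α_prior, β_post−β_prior) successes and failures.
Total across both batches: 29−3=26 makes, 32−7=25 misses.
Subtract the second batch: 26−24=2 makes and 25−3=22 misses.

2 makes and 22 misses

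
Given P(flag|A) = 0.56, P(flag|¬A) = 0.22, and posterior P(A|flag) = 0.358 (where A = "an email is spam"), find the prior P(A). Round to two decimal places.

In odds form, posterior odds = prior odds × likelihood ratio, so prior odds = posterior odds ÷ LR.
Posterior odds = 0.358/(1−0.358) = 0.5576. LR = 0.56/0.22 = 2.5455.
Prior odds = 0.5576/2.5455 = 0.2191, so P(A) = 0.2191/(1+0.2191) ≈ 0.18.

P(A) = 0.18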